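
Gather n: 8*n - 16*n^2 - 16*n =-16*n^2 - 8*n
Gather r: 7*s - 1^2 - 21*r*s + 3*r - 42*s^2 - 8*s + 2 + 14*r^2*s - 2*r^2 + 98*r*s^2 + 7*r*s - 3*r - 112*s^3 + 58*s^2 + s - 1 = r^2*(14*s - 2) + r*(98*s^2 - 14*s) - 112*s^3 + 16*s^2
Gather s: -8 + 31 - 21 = 2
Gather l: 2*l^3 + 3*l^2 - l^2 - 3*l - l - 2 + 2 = 2*l^3 + 2*l^2 - 4*l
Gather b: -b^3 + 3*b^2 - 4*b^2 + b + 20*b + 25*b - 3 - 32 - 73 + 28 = -b^3 - b^2 + 46*b - 80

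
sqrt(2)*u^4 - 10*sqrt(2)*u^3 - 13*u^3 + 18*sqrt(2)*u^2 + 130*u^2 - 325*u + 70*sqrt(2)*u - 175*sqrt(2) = (u - 5)^2*(u - 7*sqrt(2))*(sqrt(2)*u + 1)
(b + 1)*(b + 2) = b^2 + 3*b + 2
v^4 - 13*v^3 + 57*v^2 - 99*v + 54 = (v - 6)*(v - 3)^2*(v - 1)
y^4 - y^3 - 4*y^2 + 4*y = y*(y - 2)*(y - 1)*(y + 2)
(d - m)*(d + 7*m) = d^2 + 6*d*m - 7*m^2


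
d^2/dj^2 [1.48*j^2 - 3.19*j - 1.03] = 2.96000000000000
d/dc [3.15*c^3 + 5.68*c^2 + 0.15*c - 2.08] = 9.45*c^2 + 11.36*c + 0.15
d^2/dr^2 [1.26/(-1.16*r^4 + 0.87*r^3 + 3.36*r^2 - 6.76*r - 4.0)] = ((17.5392*r^2 - 6.5772*r - 8.4672)*(1.16*r^4 - 0.87*r^3 - 3.36*r^2 + 6.76*r + 4.0) - 1.26*(4.64*r^3 - 2.61*r^2 - 6.72*r + 6.76)*(9.28*r^3 - 5.22*r^2 - 13.44*r + 13.52))/(1.16*r^4 - 0.87*r^3 - 3.36*r^2 + 6.76*r + 4.0)^3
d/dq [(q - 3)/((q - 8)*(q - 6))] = (-q^2 + 6*q + 6)/(q^4 - 28*q^3 + 292*q^2 - 1344*q + 2304)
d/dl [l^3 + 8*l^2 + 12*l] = 3*l^2 + 16*l + 12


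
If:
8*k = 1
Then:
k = 1/8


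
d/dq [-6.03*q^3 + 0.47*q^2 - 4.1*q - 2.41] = -18.09*q^2 + 0.94*q - 4.1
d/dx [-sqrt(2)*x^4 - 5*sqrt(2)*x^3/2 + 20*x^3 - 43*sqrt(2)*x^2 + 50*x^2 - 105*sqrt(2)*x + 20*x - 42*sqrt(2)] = -4*sqrt(2)*x^3 - 15*sqrt(2)*x^2/2 + 60*x^2 - 86*sqrt(2)*x + 100*x - 105*sqrt(2) + 20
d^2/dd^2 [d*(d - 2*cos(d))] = 2*d*cos(d) + 4*sin(d) + 2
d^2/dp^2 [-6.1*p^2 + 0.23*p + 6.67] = -12.2000000000000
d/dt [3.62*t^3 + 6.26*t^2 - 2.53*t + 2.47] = 10.86*t^2 + 12.52*t - 2.53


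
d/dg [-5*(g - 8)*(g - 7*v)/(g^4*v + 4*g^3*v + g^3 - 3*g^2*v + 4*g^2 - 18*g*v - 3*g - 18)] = 5*((g - 8)*(g - 7*v)*(4*g^3*v + 12*g^2*v + 3*g^2 - 6*g*v + 8*g - 18*v - 3) + (-2*g + 7*v + 8)*(g^4*v + 4*g^3*v + g^3 - 3*g^2*v + 4*g^2 - 18*g*v - 3*g - 18))/(g^4*v + 4*g^3*v + g^3 - 3*g^2*v + 4*g^2 - 18*g*v - 3*g - 18)^2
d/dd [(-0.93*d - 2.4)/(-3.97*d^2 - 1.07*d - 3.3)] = (-3.6921*d^2 - 19.056*d + 0.501)/(15.7609*d^4 + 8.4958*d^3 + 27.3469*d^2 + 7.062*d + 10.89)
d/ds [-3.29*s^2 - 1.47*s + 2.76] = -6.58*s - 1.47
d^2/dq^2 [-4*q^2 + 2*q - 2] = -8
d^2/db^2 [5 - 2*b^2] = -4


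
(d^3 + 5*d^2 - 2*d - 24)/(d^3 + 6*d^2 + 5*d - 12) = (d - 2)/(d - 1)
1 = 1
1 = 1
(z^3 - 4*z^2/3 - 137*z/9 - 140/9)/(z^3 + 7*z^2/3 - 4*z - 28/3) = (3*z^2 - 11*z - 20)/(3*(z^2 - 4))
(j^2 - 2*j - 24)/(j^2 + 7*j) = (j^2 - 2*j - 24)/(j*(j + 7))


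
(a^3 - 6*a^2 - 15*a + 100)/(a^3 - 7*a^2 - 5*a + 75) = (a + 4)/(a + 3)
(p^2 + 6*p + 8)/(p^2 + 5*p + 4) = (p + 2)/(p + 1)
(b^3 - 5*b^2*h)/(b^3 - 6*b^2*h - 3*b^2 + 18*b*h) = b*(b - 5*h)/(b^2 - 6*b*h - 3*b + 18*h)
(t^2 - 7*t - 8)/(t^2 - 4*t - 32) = (t + 1)/(t + 4)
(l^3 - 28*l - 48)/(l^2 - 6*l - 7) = (-l^3 + 28*l + 48)/(-l^2 + 6*l + 7)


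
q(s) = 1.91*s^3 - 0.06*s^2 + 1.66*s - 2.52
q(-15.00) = -6487.17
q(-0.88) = -5.33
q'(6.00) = 207.22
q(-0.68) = -4.28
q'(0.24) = 1.96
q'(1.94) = 22.99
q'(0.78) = 5.05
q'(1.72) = 18.41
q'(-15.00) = 1292.71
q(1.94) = 14.42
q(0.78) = -0.36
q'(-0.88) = 6.20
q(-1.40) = -10.20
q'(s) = 5.73*s^2 - 0.12*s + 1.66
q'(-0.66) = 4.24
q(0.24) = -2.10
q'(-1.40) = 13.06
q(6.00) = 417.84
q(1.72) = 9.88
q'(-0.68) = 4.39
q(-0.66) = -4.19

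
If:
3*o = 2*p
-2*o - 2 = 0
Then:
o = -1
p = -3/2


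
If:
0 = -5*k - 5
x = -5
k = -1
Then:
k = -1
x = -5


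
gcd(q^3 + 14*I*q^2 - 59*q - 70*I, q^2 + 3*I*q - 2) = q + 2*I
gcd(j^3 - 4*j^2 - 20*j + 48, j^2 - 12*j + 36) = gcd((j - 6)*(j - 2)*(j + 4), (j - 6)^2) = j - 6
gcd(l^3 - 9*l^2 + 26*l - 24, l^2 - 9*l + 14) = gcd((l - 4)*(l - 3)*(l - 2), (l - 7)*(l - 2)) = l - 2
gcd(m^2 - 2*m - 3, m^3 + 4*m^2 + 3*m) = m + 1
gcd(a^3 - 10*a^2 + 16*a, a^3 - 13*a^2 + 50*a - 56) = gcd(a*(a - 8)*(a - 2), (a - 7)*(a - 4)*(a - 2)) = a - 2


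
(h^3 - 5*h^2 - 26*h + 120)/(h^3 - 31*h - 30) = (h - 4)/(h + 1)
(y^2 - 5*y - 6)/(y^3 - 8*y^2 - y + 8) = (y - 6)/(y^2 - 9*y + 8)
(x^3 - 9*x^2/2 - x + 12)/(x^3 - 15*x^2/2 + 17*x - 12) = (2*x + 3)/(2*x - 3)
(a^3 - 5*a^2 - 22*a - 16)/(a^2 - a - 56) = (a^2 + 3*a + 2)/(a + 7)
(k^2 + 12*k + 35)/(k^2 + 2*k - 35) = (k + 5)/(k - 5)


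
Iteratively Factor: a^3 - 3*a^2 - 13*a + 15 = (a - 1)*(a^2 - 2*a - 15) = (a - 5)*(a - 1)*(a + 3)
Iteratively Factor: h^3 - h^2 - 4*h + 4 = (h - 1)*(h^2 - 4) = (h - 2)*(h - 1)*(h + 2)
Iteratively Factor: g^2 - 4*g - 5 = (g - 5)*(g + 1)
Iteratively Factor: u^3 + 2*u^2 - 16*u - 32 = (u + 4)*(u^2 - 2*u - 8) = (u + 2)*(u + 4)*(u - 4)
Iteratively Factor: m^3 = (m)*(m^2) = m^2*(m)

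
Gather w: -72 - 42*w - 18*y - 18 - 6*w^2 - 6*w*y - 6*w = -6*w^2 + w*(-6*y - 48) - 18*y - 90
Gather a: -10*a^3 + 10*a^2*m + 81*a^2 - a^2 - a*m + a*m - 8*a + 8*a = -10*a^3 + a^2*(10*m + 80)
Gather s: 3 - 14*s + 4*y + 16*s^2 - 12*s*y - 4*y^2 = 16*s^2 + s*(-12*y - 14) - 4*y^2 + 4*y + 3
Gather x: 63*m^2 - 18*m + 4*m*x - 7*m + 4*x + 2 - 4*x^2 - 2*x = 63*m^2 - 25*m - 4*x^2 + x*(4*m + 2) + 2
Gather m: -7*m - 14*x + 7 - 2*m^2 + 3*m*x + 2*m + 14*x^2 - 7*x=-2*m^2 + m*(3*x - 5) + 14*x^2 - 21*x + 7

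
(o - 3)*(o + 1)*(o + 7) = o^3 + 5*o^2 - 17*o - 21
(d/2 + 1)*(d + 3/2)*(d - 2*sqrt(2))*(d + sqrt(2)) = d^4/2 - sqrt(2)*d^3/2 + 7*d^3/4 - 7*sqrt(2)*d^2/4 - d^2/2 - 7*d - 3*sqrt(2)*d/2 - 6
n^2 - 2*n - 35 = (n - 7)*(n + 5)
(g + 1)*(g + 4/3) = g^2 + 7*g/3 + 4/3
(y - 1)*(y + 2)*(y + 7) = y^3 + 8*y^2 + 5*y - 14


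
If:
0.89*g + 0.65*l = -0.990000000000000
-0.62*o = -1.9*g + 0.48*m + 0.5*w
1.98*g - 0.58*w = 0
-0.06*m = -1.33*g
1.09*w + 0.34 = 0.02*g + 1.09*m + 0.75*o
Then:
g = 0.04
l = -1.58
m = 0.96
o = -0.73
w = 0.15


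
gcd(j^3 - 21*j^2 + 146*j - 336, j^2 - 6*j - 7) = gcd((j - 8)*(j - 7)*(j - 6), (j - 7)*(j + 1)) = j - 7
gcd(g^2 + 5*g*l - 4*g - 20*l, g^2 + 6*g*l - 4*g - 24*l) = g - 4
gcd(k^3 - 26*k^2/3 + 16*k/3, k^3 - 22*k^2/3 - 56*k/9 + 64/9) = k^2 - 26*k/3 + 16/3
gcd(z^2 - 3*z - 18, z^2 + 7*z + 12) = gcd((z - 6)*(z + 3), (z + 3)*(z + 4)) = z + 3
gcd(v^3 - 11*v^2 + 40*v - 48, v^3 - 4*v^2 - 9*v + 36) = v^2 - 7*v + 12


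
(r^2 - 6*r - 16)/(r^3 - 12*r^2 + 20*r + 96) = 1/(r - 6)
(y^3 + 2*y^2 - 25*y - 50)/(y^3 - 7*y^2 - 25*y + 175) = (y + 2)/(y - 7)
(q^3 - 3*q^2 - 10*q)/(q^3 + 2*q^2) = (q - 5)/q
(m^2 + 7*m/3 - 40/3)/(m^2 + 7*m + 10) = (m - 8/3)/(m + 2)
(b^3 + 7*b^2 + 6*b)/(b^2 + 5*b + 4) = b*(b + 6)/(b + 4)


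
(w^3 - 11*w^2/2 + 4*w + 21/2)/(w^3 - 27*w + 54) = (2*w^2 - 5*w - 7)/(2*(w^2 + 3*w - 18))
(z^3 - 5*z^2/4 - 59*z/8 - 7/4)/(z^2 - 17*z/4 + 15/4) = (8*z^3 - 10*z^2 - 59*z - 14)/(2*(4*z^2 - 17*z + 15))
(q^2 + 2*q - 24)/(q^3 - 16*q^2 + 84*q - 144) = (q + 6)/(q^2 - 12*q + 36)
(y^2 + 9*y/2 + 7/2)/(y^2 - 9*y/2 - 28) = (y + 1)/(y - 8)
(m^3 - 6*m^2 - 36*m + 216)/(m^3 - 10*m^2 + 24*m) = (m^2 - 36)/(m*(m - 4))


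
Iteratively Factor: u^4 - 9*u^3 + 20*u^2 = (u - 5)*(u^3 - 4*u^2) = (u - 5)*(u - 4)*(u^2) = u*(u - 5)*(u - 4)*(u)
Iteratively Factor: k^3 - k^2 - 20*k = (k - 5)*(k^2 + 4*k) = k*(k - 5)*(k + 4)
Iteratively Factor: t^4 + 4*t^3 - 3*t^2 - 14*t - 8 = (t + 1)*(t^3 + 3*t^2 - 6*t - 8) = (t + 1)*(t + 4)*(t^2 - t - 2) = (t + 1)^2*(t + 4)*(t - 2)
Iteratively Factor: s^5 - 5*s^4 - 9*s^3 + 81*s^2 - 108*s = (s - 3)*(s^4 - 2*s^3 - 15*s^2 + 36*s) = (s - 3)^2*(s^3 + s^2 - 12*s) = (s - 3)^3*(s^2 + 4*s) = s*(s - 3)^3*(s + 4)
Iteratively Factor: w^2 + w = (w)*(w + 1)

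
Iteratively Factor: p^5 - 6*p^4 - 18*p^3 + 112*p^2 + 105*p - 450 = (p - 5)*(p^4 - p^3 - 23*p^2 - 3*p + 90) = (p - 5)^2*(p^3 + 4*p^2 - 3*p - 18) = (p - 5)^2*(p - 2)*(p^2 + 6*p + 9) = (p - 5)^2*(p - 2)*(p + 3)*(p + 3)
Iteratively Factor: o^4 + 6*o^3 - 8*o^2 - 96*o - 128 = (o + 2)*(o^3 + 4*o^2 - 16*o - 64) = (o + 2)*(o + 4)*(o^2 - 16) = (o + 2)*(o + 4)^2*(o - 4)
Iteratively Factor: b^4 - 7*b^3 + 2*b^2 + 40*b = (b)*(b^3 - 7*b^2 + 2*b + 40) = b*(b + 2)*(b^2 - 9*b + 20) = b*(b - 4)*(b + 2)*(b - 5)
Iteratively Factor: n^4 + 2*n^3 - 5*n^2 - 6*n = (n)*(n^3 + 2*n^2 - 5*n - 6) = n*(n - 2)*(n^2 + 4*n + 3) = n*(n - 2)*(n + 1)*(n + 3)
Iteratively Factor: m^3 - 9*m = (m)*(m^2 - 9) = m*(m - 3)*(m + 3)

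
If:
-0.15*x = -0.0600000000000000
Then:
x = 0.40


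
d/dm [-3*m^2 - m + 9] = -6*m - 1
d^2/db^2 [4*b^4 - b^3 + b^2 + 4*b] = 48*b^2 - 6*b + 2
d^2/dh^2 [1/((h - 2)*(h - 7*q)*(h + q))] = 2*((h - 2)^2*(h - 7*q)^2 + (h - 2)^2*(h - 7*q)*(h + q) + (h - 2)^2*(h + q)^2 + (h - 2)*(h - 7*q)^2*(h + q) + (h - 2)*(h - 7*q)*(h + q)^2 + (h - 7*q)^2*(h + q)^2)/((h - 2)^3*(h - 7*q)^3*(h + q)^3)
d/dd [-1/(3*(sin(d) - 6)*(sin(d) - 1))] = (2*sin(d) - 7)*cos(d)/(3*(sin(d) - 6)^2*(sin(d) - 1)^2)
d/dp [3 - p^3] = -3*p^2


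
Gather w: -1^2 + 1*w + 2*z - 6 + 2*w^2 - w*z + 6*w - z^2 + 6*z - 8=2*w^2 + w*(7 - z) - z^2 + 8*z - 15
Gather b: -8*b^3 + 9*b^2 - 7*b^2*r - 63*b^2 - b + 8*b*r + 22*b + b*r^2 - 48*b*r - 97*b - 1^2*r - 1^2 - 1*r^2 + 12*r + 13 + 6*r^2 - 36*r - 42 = -8*b^3 + b^2*(-7*r - 54) + b*(r^2 - 40*r - 76) + 5*r^2 - 25*r - 30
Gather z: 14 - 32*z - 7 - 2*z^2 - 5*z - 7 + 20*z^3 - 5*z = 20*z^3 - 2*z^2 - 42*z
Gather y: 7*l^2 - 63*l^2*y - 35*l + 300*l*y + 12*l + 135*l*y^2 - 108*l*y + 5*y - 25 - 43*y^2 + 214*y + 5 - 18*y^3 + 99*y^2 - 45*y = 7*l^2 - 23*l - 18*y^3 + y^2*(135*l + 56) + y*(-63*l^2 + 192*l + 174) - 20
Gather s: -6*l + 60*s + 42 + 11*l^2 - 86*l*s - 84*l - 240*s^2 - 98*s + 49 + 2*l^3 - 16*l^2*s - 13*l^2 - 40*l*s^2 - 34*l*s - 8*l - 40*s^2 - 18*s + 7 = 2*l^3 - 2*l^2 - 98*l + s^2*(-40*l - 280) + s*(-16*l^2 - 120*l - 56) + 98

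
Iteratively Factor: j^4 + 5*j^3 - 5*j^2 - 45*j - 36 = (j + 1)*(j^3 + 4*j^2 - 9*j - 36) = (j - 3)*(j + 1)*(j^2 + 7*j + 12) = (j - 3)*(j + 1)*(j + 4)*(j + 3)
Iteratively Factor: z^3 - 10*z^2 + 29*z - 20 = (z - 5)*(z^2 - 5*z + 4) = (z - 5)*(z - 4)*(z - 1)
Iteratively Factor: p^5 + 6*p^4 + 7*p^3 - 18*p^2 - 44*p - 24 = (p + 2)*(p^4 + 4*p^3 - p^2 - 16*p - 12) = (p - 2)*(p + 2)*(p^3 + 6*p^2 + 11*p + 6) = (p - 2)*(p + 2)^2*(p^2 + 4*p + 3) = (p - 2)*(p + 1)*(p + 2)^2*(p + 3)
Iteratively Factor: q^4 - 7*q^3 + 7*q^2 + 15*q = (q - 3)*(q^3 - 4*q^2 - 5*q) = (q - 3)*(q + 1)*(q^2 - 5*q) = (q - 5)*(q - 3)*(q + 1)*(q)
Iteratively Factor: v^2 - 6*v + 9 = (v - 3)*(v - 3)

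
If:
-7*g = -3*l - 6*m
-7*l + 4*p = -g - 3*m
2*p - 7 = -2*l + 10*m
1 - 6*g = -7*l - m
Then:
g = -681/433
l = -573/433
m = -508/433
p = -903/866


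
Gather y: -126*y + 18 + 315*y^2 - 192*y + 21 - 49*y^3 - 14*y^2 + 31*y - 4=-49*y^3 + 301*y^2 - 287*y + 35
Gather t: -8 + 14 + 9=15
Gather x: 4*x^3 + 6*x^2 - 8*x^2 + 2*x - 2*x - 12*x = 4*x^3 - 2*x^2 - 12*x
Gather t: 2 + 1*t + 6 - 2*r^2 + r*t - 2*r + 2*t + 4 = -2*r^2 - 2*r + t*(r + 3) + 12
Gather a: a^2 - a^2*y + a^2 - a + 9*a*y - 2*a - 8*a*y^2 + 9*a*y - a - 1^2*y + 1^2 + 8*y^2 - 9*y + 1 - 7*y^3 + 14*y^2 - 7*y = a^2*(2 - y) + a*(-8*y^2 + 18*y - 4) - 7*y^3 + 22*y^2 - 17*y + 2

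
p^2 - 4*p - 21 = (p - 7)*(p + 3)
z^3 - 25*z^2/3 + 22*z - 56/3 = (z - 4)*(z - 7/3)*(z - 2)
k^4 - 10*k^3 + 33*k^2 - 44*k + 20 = (k - 5)*(k - 2)^2*(k - 1)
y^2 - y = y*(y - 1)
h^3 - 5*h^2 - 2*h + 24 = (h - 4)*(h - 3)*(h + 2)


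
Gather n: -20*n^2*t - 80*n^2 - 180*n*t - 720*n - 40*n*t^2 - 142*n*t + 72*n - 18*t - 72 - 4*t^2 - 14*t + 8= n^2*(-20*t - 80) + n*(-40*t^2 - 322*t - 648) - 4*t^2 - 32*t - 64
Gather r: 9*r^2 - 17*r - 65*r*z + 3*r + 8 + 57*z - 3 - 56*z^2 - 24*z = 9*r^2 + r*(-65*z - 14) - 56*z^2 + 33*z + 5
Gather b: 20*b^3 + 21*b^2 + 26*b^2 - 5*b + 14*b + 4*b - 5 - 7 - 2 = 20*b^3 + 47*b^2 + 13*b - 14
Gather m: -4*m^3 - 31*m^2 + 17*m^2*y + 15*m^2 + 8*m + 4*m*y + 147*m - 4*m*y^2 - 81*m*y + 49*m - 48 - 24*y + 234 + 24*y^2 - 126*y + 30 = -4*m^3 + m^2*(17*y - 16) + m*(-4*y^2 - 77*y + 204) + 24*y^2 - 150*y + 216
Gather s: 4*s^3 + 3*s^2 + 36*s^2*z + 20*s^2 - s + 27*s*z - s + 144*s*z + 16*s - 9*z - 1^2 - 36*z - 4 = 4*s^3 + s^2*(36*z + 23) + s*(171*z + 14) - 45*z - 5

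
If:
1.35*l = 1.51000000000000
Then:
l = 1.12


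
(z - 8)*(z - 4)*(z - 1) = z^3 - 13*z^2 + 44*z - 32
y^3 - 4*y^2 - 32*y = y*(y - 8)*(y + 4)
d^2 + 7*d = d*(d + 7)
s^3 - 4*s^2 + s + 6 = (s - 3)*(s - 2)*(s + 1)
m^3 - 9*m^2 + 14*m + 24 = (m - 6)*(m - 4)*(m + 1)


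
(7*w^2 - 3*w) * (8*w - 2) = 56*w^3 - 38*w^2 + 6*w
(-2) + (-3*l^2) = -3*l^2 - 2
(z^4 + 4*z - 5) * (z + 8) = z^5 + 8*z^4 + 4*z^2 + 27*z - 40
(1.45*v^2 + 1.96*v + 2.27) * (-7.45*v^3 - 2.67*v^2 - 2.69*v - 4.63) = -10.8025*v^5 - 18.4735*v^4 - 26.0452*v^3 - 18.0468*v^2 - 15.1811*v - 10.5101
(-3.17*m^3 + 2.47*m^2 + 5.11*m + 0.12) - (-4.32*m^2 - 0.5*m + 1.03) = -3.17*m^3 + 6.79*m^2 + 5.61*m - 0.91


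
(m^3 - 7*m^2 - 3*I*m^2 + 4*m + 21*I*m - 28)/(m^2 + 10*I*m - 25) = (m^3 - m^2*(7 + 3*I) + m*(4 + 21*I) - 28)/(m^2 + 10*I*m - 25)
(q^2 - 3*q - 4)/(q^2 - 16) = (q + 1)/(q + 4)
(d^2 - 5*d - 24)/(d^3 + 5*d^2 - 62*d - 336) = (d + 3)/(d^2 + 13*d + 42)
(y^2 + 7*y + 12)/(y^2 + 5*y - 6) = (y^2 + 7*y + 12)/(y^2 + 5*y - 6)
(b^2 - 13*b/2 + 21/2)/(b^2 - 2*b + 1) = (2*b^2 - 13*b + 21)/(2*(b^2 - 2*b + 1))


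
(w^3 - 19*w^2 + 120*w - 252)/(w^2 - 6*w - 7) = (w^2 - 12*w + 36)/(w + 1)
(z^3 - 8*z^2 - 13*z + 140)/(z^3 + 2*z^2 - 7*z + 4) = (z^2 - 12*z + 35)/(z^2 - 2*z + 1)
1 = 1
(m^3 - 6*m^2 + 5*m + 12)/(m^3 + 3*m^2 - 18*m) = (m^2 - 3*m - 4)/(m*(m + 6))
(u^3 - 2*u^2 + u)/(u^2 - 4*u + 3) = u*(u - 1)/(u - 3)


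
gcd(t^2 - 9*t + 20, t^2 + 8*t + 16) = 1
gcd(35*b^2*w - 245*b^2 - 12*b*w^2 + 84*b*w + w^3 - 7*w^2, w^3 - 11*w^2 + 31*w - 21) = w - 7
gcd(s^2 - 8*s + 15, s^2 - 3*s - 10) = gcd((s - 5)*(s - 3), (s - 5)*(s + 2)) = s - 5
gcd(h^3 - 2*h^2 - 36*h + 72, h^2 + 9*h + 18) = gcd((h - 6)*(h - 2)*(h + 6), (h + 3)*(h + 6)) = h + 6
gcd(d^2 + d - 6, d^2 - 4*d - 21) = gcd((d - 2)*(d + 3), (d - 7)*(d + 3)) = d + 3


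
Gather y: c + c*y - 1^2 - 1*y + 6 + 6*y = c + y*(c + 5) + 5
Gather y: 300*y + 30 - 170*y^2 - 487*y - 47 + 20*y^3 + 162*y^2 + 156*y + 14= 20*y^3 - 8*y^2 - 31*y - 3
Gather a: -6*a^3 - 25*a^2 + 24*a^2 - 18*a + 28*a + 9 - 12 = -6*a^3 - a^2 + 10*a - 3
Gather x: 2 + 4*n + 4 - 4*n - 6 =0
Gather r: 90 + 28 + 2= 120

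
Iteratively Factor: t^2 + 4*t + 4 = (t + 2)*(t + 2)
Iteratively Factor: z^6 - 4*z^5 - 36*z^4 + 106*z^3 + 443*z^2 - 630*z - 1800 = (z - 3)*(z^5 - z^4 - 39*z^3 - 11*z^2 + 410*z + 600) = (z - 3)*(z + 3)*(z^4 - 4*z^3 - 27*z^2 + 70*z + 200) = (z - 3)*(z + 2)*(z + 3)*(z^3 - 6*z^2 - 15*z + 100) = (z - 3)*(z + 2)*(z + 3)*(z + 4)*(z^2 - 10*z + 25) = (z - 5)*(z - 3)*(z + 2)*(z + 3)*(z + 4)*(z - 5)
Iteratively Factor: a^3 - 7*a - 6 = (a + 1)*(a^2 - a - 6) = (a + 1)*(a + 2)*(a - 3)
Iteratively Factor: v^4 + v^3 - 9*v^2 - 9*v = (v + 1)*(v^3 - 9*v) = (v + 1)*(v + 3)*(v^2 - 3*v) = (v - 3)*(v + 1)*(v + 3)*(v)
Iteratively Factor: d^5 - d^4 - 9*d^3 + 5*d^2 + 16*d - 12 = (d - 1)*(d^4 - 9*d^2 - 4*d + 12) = (d - 3)*(d - 1)*(d^3 + 3*d^2 - 4) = (d - 3)*(d - 1)*(d + 2)*(d^2 + d - 2) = (d - 3)*(d - 1)*(d + 2)^2*(d - 1)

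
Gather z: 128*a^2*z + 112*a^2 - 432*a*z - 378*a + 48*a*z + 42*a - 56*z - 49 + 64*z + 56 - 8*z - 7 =112*a^2 - 336*a + z*(128*a^2 - 384*a)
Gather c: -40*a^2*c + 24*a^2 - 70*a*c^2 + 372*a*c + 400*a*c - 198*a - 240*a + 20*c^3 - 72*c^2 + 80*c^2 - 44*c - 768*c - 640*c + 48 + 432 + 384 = 24*a^2 - 438*a + 20*c^3 + c^2*(8 - 70*a) + c*(-40*a^2 + 772*a - 1452) + 864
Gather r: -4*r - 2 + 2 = -4*r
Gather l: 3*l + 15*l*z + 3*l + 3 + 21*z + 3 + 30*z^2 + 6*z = l*(15*z + 6) + 30*z^2 + 27*z + 6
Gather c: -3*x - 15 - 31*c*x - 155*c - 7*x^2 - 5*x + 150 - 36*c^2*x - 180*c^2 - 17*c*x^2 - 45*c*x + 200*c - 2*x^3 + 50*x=c^2*(-36*x - 180) + c*(-17*x^2 - 76*x + 45) - 2*x^3 - 7*x^2 + 42*x + 135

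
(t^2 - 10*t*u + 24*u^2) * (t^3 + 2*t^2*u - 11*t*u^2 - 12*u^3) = t^5 - 8*t^4*u - 7*t^3*u^2 + 146*t^2*u^3 - 144*t*u^4 - 288*u^5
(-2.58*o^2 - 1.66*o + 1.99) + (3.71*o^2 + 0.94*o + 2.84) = 1.13*o^2 - 0.72*o + 4.83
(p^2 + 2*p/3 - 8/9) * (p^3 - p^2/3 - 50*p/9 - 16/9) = p^5 + p^4/3 - 20*p^3/3 - 140*p^2/27 + 304*p/81 + 128/81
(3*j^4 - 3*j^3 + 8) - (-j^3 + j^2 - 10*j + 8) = 3*j^4 - 2*j^3 - j^2 + 10*j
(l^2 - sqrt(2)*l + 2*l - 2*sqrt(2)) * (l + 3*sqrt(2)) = l^3 + 2*l^2 + 2*sqrt(2)*l^2 - 6*l + 4*sqrt(2)*l - 12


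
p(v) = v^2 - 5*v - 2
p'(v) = 2*v - 5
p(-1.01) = 4.07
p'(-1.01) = -7.02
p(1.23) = -6.64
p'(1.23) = -2.54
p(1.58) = -7.40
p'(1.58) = -1.84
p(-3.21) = 24.35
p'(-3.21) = -11.42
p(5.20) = -0.96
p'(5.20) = 5.40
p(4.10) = -5.69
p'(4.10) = 3.20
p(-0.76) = 2.38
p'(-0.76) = -6.52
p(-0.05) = -1.75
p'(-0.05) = -5.10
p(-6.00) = 64.00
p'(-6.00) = -17.00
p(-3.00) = 22.00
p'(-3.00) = -11.00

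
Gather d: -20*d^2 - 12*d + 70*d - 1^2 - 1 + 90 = -20*d^2 + 58*d + 88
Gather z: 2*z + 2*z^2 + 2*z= 2*z^2 + 4*z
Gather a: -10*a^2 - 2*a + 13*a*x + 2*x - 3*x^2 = -10*a^2 + a*(13*x - 2) - 3*x^2 + 2*x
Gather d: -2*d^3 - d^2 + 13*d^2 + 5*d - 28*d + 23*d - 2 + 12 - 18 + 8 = -2*d^3 + 12*d^2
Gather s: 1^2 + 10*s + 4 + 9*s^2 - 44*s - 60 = 9*s^2 - 34*s - 55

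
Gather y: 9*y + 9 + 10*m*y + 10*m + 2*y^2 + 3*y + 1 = 10*m + 2*y^2 + y*(10*m + 12) + 10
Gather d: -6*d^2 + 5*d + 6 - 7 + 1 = -6*d^2 + 5*d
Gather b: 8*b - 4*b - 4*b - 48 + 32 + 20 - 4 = 0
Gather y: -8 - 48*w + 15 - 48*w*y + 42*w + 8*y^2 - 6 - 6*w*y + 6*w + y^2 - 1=-54*w*y + 9*y^2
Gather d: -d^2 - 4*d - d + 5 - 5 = -d^2 - 5*d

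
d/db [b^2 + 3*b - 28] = 2*b + 3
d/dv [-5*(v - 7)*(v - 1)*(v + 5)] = -15*v^2 + 30*v + 165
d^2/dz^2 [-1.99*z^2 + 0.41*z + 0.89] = -3.98000000000000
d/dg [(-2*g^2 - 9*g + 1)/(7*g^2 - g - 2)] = (65*g^2 - 6*g + 19)/(49*g^4 - 14*g^3 - 27*g^2 + 4*g + 4)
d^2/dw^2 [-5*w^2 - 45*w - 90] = -10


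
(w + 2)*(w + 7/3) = w^2 + 13*w/3 + 14/3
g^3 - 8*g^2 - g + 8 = (g - 8)*(g - 1)*(g + 1)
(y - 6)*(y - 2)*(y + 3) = y^3 - 5*y^2 - 12*y + 36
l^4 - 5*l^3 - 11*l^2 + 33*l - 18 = (l - 6)*(l - 1)^2*(l + 3)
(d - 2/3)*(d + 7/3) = d^2 + 5*d/3 - 14/9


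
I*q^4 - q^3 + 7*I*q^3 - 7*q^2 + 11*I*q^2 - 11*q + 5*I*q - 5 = (q + 1)*(q + 5)*(q + I)*(I*q + I)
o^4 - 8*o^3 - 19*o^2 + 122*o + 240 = (o - 8)*(o - 5)*(o + 2)*(o + 3)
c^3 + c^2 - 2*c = c*(c - 1)*(c + 2)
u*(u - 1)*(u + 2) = u^3 + u^2 - 2*u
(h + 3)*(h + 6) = h^2 + 9*h + 18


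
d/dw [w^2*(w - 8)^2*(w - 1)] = w*(5*w^3 - 68*w^2 + 240*w - 128)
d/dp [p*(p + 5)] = 2*p + 5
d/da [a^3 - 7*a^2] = a*(3*a - 14)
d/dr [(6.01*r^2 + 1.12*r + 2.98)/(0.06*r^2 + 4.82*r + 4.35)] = (28.901*r^2 + 51.9294*r - 9.4916)/(0.0036*r^4 + 0.5784*r^3 + 23.7544*r^2 + 41.934*r + 18.9225)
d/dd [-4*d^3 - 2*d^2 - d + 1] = -12*d^2 - 4*d - 1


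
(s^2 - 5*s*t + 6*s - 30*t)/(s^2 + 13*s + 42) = (s - 5*t)/(s + 7)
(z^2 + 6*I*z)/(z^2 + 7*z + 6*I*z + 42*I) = z/(z + 7)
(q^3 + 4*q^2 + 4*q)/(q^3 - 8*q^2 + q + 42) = q*(q + 2)/(q^2 - 10*q + 21)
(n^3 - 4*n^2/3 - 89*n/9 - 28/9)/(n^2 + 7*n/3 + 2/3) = (3*n^2 - 5*n - 28)/(3*(n + 2))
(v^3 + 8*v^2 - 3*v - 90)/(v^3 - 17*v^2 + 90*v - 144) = (v^2 + 11*v + 30)/(v^2 - 14*v + 48)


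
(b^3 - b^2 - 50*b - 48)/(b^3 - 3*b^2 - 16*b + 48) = (b^3 - b^2 - 50*b - 48)/(b^3 - 3*b^2 - 16*b + 48)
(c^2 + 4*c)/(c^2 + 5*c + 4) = c/(c + 1)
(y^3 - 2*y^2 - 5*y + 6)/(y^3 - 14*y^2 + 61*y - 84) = (y^2 + y - 2)/(y^2 - 11*y + 28)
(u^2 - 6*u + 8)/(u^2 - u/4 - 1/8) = 8*(-u^2 + 6*u - 8)/(-8*u^2 + 2*u + 1)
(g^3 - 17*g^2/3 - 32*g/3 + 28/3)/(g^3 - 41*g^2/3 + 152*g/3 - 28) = (g + 2)/(g - 6)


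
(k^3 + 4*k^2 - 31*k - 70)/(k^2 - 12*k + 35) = (k^2 + 9*k + 14)/(k - 7)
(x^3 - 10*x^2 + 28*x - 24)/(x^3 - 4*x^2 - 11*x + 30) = (x^2 - 8*x + 12)/(x^2 - 2*x - 15)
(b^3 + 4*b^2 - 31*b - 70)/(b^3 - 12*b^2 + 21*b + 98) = (b^2 + 2*b - 35)/(b^2 - 14*b + 49)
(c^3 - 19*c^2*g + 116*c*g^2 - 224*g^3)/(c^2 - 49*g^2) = (c^2 - 12*c*g + 32*g^2)/(c + 7*g)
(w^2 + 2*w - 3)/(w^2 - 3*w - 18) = (w - 1)/(w - 6)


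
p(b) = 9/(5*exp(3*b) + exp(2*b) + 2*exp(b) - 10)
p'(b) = 9*(-15*exp(3*b) - 2*exp(2*b) - 2*exp(b))/(5*exp(3*b) + exp(2*b) + 2*exp(b) - 10)^2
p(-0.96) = -1.02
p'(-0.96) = -0.22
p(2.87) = 0.00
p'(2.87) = -0.00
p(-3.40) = -0.91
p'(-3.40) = -0.01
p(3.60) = 0.00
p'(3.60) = -0.00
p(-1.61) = -0.95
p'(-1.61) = -0.06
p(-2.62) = -0.91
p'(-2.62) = -0.02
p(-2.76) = -0.91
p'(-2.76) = -0.01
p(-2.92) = -0.91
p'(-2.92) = -0.01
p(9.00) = 0.00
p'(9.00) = 0.00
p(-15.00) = -0.90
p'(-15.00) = 0.00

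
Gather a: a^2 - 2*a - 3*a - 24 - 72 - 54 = a^2 - 5*a - 150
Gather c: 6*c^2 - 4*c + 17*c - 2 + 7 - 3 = 6*c^2 + 13*c + 2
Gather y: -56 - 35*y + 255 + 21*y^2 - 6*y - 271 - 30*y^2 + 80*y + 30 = -9*y^2 + 39*y - 42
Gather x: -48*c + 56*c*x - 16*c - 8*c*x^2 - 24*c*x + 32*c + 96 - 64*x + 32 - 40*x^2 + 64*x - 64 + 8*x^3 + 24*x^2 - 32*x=-32*c + 8*x^3 + x^2*(-8*c - 16) + x*(32*c - 32) + 64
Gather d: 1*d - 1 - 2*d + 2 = 1 - d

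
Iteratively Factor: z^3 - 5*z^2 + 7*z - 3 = (z - 1)*(z^2 - 4*z + 3) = (z - 1)^2*(z - 3)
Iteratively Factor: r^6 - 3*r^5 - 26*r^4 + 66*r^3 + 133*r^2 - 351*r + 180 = (r + 3)*(r^5 - 6*r^4 - 8*r^3 + 90*r^2 - 137*r + 60) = (r - 1)*(r + 3)*(r^4 - 5*r^3 - 13*r^2 + 77*r - 60) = (r - 5)*(r - 1)*(r + 3)*(r^3 - 13*r + 12) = (r - 5)*(r - 1)^2*(r + 3)*(r^2 + r - 12) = (r - 5)*(r - 1)^2*(r + 3)*(r + 4)*(r - 3)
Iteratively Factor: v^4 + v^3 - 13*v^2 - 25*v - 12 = (v + 3)*(v^3 - 2*v^2 - 7*v - 4) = (v + 1)*(v + 3)*(v^2 - 3*v - 4) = (v + 1)^2*(v + 3)*(v - 4)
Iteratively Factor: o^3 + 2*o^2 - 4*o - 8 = (o - 2)*(o^2 + 4*o + 4) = (o - 2)*(o + 2)*(o + 2)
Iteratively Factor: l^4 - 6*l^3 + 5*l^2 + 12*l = (l + 1)*(l^3 - 7*l^2 + 12*l) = (l - 3)*(l + 1)*(l^2 - 4*l) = l*(l - 3)*(l + 1)*(l - 4)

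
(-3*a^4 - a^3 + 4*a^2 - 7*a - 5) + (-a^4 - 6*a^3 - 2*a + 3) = -4*a^4 - 7*a^3 + 4*a^2 - 9*a - 2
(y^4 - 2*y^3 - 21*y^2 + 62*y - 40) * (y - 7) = y^5 - 9*y^4 - 7*y^3 + 209*y^2 - 474*y + 280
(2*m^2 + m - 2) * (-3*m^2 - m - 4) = -6*m^4 - 5*m^3 - 3*m^2 - 2*m + 8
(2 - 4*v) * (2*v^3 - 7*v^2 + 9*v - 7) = -8*v^4 + 32*v^3 - 50*v^2 + 46*v - 14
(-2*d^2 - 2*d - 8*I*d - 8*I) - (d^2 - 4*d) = -3*d^2 + 2*d - 8*I*d - 8*I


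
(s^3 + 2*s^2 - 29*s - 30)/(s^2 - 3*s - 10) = (s^2 + 7*s + 6)/(s + 2)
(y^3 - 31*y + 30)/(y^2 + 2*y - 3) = (y^2 + y - 30)/(y + 3)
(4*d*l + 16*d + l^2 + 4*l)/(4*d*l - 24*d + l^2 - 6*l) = (l + 4)/(l - 6)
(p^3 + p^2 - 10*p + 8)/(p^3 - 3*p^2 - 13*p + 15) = (p^2 + 2*p - 8)/(p^2 - 2*p - 15)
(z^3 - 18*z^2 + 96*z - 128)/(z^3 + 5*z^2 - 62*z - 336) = (z^2 - 10*z + 16)/(z^2 + 13*z + 42)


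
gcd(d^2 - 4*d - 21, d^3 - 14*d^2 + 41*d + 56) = d - 7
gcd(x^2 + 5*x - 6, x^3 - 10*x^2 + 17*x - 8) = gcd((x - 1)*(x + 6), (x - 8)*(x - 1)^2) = x - 1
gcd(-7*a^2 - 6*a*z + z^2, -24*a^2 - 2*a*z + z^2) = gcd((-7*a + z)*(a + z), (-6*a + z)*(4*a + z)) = 1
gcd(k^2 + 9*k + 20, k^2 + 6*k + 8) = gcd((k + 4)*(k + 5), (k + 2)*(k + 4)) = k + 4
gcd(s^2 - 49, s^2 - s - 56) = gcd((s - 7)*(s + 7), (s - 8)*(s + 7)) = s + 7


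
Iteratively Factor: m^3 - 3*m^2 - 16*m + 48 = (m + 4)*(m^2 - 7*m + 12) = (m - 3)*(m + 4)*(m - 4)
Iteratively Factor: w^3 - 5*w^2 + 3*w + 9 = (w - 3)*(w^2 - 2*w - 3) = (w - 3)^2*(w + 1)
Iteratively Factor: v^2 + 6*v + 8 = (v + 4)*(v + 2)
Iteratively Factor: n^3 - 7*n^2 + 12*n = (n - 4)*(n^2 - 3*n) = n*(n - 4)*(n - 3)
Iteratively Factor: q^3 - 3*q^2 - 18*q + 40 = (q + 4)*(q^2 - 7*q + 10) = (q - 5)*(q + 4)*(q - 2)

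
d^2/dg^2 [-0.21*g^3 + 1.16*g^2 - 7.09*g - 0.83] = 2.32 - 1.26*g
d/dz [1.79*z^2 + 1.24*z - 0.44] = 3.58*z + 1.24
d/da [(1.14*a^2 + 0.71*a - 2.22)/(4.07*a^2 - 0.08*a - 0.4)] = (-2.9809*a^2 + 17.1588*a - 0.4616)/(16.5649*a^4 - 0.6512*a^3 - 3.2496*a^2 + 0.064*a + 0.16)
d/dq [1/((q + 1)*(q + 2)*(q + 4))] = (-(q + 1)*(q + 2) - (q + 1)*(q + 4) - (q + 2)*(q + 4))/((q + 1)^2*(q + 2)^2*(q + 4)^2)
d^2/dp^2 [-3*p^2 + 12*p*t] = -6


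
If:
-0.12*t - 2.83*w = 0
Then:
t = -23.5833333333333*w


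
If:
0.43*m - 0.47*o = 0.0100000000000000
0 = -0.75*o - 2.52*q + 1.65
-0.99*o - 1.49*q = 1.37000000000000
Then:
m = -4.67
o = -4.29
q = 1.93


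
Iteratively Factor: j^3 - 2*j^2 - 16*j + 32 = (j - 2)*(j^2 - 16) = (j - 4)*(j - 2)*(j + 4)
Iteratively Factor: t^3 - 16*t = (t + 4)*(t^2 - 4*t) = t*(t + 4)*(t - 4)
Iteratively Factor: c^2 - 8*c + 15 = (c - 5)*(c - 3)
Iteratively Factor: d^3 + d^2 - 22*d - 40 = (d + 2)*(d^2 - d - 20) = (d - 5)*(d + 2)*(d + 4)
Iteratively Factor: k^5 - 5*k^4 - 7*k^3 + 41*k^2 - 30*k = (k)*(k^4 - 5*k^3 - 7*k^2 + 41*k - 30) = k*(k + 3)*(k^3 - 8*k^2 + 17*k - 10) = k*(k - 5)*(k + 3)*(k^2 - 3*k + 2) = k*(k - 5)*(k - 1)*(k + 3)*(k - 2)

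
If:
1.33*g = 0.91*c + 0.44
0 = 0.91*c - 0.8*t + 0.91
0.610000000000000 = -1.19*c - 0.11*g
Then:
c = -0.51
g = -0.02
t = 0.56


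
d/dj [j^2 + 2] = 2*j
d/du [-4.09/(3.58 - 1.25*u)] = -5.1125/(1.25*u - 3.58)^2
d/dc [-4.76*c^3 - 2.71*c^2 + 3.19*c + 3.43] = -14.28*c^2 - 5.42*c + 3.19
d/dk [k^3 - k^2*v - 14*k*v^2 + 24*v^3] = 3*k^2 - 2*k*v - 14*v^2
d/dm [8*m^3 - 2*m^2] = 4*m*(6*m - 1)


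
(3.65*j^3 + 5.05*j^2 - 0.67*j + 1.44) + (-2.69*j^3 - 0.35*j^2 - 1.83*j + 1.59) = 0.96*j^3 + 4.7*j^2 - 2.5*j + 3.03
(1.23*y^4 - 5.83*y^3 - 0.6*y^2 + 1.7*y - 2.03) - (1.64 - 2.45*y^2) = 1.23*y^4 - 5.83*y^3 + 1.85*y^2 + 1.7*y - 3.67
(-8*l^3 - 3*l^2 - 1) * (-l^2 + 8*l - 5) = 8*l^5 - 61*l^4 + 16*l^3 + 16*l^2 - 8*l + 5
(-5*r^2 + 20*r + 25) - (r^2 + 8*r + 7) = -6*r^2 + 12*r + 18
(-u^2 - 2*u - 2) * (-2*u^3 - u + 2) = 2*u^5 + 4*u^4 + 5*u^3 - 2*u - 4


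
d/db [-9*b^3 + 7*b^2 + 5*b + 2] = -27*b^2 + 14*b + 5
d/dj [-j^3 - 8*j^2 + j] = -3*j^2 - 16*j + 1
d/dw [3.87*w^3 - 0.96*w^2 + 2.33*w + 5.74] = 11.61*w^2 - 1.92*w + 2.33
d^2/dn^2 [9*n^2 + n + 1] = 18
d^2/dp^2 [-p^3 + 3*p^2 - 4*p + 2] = 6 - 6*p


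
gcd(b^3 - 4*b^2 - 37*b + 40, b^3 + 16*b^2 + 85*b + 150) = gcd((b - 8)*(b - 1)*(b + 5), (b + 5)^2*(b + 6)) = b + 5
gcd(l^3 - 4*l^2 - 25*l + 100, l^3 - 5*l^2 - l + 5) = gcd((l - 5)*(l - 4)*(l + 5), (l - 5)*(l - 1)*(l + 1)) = l - 5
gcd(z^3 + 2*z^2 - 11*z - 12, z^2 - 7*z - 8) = z + 1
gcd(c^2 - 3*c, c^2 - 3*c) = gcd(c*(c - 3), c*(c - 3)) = c^2 - 3*c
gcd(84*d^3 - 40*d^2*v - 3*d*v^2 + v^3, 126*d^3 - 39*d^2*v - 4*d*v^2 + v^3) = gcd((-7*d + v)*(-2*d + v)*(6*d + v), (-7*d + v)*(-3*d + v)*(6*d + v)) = -42*d^2 - d*v + v^2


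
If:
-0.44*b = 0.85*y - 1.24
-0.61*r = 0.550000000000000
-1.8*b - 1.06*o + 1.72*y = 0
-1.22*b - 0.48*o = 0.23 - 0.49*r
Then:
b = -1046.94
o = 2659.57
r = -0.90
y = 543.40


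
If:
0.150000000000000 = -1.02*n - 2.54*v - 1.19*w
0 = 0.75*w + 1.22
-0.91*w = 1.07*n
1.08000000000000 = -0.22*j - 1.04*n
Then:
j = -11.45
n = 1.38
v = 0.15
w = -1.63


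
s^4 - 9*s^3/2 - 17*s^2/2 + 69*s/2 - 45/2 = (s - 5)*(s - 3/2)*(s - 1)*(s + 3)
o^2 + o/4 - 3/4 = (o - 3/4)*(o + 1)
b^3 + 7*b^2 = b^2*(b + 7)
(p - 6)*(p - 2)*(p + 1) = p^3 - 7*p^2 + 4*p + 12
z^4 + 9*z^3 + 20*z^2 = z^2*(z + 4)*(z + 5)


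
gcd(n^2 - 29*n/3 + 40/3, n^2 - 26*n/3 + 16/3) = n - 8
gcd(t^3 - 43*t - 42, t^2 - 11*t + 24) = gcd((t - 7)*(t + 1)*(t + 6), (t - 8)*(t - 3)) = 1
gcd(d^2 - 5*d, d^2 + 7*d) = d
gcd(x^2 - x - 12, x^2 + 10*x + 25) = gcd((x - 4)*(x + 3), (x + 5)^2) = 1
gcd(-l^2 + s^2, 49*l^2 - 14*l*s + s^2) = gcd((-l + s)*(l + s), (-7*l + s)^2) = 1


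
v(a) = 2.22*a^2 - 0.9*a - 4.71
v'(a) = 4.44*a - 0.9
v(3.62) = 21.12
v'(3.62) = 15.17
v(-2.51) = 11.54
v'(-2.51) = -12.04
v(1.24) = -2.41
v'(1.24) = 4.61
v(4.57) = 37.54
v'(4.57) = 19.39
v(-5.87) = 77.07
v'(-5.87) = -26.96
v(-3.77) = 30.24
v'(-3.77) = -17.64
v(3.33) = 16.91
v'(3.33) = 13.89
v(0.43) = -4.69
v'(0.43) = 1.01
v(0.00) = -4.71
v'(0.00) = -0.90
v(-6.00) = 80.61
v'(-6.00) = -27.54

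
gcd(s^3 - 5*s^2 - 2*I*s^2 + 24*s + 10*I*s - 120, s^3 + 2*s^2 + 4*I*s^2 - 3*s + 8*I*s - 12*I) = s + 4*I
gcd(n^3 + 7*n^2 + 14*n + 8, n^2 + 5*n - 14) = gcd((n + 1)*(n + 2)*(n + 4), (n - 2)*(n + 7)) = 1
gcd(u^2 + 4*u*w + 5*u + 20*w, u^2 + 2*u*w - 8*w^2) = u + 4*w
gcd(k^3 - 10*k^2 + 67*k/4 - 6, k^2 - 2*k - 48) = k - 8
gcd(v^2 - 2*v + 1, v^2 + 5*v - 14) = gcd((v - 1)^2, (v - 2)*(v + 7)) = 1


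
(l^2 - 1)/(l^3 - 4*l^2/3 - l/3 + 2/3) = 3*(l + 1)/(3*l^2 - l - 2)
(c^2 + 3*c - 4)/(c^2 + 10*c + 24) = (c - 1)/(c + 6)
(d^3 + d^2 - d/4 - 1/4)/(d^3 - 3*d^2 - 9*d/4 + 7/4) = (2*d + 1)/(2*d - 7)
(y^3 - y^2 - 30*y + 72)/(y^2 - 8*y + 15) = (y^2 + 2*y - 24)/(y - 5)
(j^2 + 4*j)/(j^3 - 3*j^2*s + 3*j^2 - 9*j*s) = (j + 4)/(j^2 - 3*j*s + 3*j - 9*s)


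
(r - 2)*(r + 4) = r^2 + 2*r - 8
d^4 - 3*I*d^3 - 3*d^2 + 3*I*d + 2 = (d - 1)*(d + 1)*(d - 2*I)*(d - I)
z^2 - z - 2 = (z - 2)*(z + 1)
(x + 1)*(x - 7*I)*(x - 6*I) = x^3 + x^2 - 13*I*x^2 - 42*x - 13*I*x - 42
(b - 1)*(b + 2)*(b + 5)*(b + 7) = b^4 + 13*b^3 + 45*b^2 + 11*b - 70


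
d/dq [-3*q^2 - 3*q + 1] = -6*q - 3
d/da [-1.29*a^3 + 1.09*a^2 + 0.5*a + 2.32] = -3.87*a^2 + 2.18*a + 0.5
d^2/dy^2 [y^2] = 2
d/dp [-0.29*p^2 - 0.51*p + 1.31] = -0.58*p - 0.51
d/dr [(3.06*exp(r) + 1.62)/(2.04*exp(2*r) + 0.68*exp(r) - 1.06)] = (-(3.06*exp(r) + 1.62)*(4.08*exp(r) + 0.68) + 6.2424*exp(2*r) + 2.0808*exp(r) - 3.2436)*exp(r)/(2.04*exp(2*r) + 0.68*exp(r) - 1.06)^2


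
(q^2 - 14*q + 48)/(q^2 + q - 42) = (q - 8)/(q + 7)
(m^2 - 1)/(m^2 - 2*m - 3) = (m - 1)/(m - 3)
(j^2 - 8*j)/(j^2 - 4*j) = (j - 8)/(j - 4)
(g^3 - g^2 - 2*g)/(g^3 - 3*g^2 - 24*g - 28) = g*(-g^2 + g + 2)/(-g^3 + 3*g^2 + 24*g + 28)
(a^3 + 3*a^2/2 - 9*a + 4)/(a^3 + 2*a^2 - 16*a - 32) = (a^2 - 5*a/2 + 1)/(a^2 - 2*a - 8)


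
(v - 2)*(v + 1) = v^2 - v - 2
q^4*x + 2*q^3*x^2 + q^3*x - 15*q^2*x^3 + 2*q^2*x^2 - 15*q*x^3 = q*(q - 3*x)*(q + 5*x)*(q*x + x)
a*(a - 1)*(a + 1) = a^3 - a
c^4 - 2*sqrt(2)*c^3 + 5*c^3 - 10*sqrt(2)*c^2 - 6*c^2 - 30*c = c*(c + 5)*(c - 3*sqrt(2))*(c + sqrt(2))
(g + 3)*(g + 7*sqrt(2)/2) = g^2 + 3*g + 7*sqrt(2)*g/2 + 21*sqrt(2)/2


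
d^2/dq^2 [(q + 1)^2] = 2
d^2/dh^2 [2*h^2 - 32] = 4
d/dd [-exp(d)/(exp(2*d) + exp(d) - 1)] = (exp(2*d) + 1)*exp(d)/(exp(4*d) + 2*exp(3*d) - exp(2*d) - 2*exp(d) + 1)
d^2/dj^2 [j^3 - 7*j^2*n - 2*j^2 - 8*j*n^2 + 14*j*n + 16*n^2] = 6*j - 14*n - 4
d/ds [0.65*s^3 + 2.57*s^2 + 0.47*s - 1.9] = 1.95*s^2 + 5.14*s + 0.47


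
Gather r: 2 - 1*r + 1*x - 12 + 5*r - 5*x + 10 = 4*r - 4*x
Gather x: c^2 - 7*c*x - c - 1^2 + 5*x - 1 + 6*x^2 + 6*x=c^2 - c + 6*x^2 + x*(11 - 7*c) - 2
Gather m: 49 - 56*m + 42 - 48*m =91 - 104*m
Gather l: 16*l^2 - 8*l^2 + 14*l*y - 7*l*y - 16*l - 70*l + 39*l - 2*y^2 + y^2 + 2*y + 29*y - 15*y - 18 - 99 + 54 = 8*l^2 + l*(7*y - 47) - y^2 + 16*y - 63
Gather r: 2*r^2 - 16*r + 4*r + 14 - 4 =2*r^2 - 12*r + 10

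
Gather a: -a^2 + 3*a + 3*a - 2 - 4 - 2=-a^2 + 6*a - 8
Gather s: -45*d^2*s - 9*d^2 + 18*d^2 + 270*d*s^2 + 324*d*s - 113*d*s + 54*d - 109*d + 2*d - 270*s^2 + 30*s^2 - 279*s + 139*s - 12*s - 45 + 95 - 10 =9*d^2 - 53*d + s^2*(270*d - 240) + s*(-45*d^2 + 211*d - 152) + 40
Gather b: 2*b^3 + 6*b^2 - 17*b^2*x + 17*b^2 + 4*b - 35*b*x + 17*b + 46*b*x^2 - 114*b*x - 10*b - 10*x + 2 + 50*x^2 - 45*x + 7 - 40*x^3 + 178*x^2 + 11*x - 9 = 2*b^3 + b^2*(23 - 17*x) + b*(46*x^2 - 149*x + 11) - 40*x^3 + 228*x^2 - 44*x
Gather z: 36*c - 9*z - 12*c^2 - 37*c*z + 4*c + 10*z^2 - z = -12*c^2 + 40*c + 10*z^2 + z*(-37*c - 10)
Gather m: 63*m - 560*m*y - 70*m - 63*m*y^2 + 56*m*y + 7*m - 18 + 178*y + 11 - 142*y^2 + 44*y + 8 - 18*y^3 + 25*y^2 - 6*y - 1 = m*(-63*y^2 - 504*y) - 18*y^3 - 117*y^2 + 216*y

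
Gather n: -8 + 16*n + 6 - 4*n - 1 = 12*n - 3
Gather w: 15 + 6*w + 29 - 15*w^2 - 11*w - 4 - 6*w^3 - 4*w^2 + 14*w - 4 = -6*w^3 - 19*w^2 + 9*w + 36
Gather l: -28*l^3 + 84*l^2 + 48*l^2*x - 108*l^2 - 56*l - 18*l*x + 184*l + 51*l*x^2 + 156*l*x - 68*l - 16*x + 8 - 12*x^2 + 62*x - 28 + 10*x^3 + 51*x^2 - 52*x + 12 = -28*l^3 + l^2*(48*x - 24) + l*(51*x^2 + 138*x + 60) + 10*x^3 + 39*x^2 - 6*x - 8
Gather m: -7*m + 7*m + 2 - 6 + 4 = 0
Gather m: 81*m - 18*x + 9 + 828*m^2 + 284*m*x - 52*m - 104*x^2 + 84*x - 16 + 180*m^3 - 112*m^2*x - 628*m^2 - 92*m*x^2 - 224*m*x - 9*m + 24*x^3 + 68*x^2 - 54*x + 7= 180*m^3 + m^2*(200 - 112*x) + m*(-92*x^2 + 60*x + 20) + 24*x^3 - 36*x^2 + 12*x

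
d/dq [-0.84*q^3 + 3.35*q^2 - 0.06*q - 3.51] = -2.52*q^2 + 6.7*q - 0.06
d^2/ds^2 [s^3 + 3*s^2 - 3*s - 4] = 6*s + 6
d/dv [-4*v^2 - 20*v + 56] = -8*v - 20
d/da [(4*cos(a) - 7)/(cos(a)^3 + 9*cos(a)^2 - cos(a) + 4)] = (8*cos(a)^3 + 15*cos(a)^2 - 126*cos(a) - 9)*sin(a)/(sin(a)^2*cos(a) + 9*sin(a)^2 - 13)^2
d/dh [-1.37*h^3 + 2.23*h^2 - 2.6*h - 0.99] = -4.11*h^2 + 4.46*h - 2.6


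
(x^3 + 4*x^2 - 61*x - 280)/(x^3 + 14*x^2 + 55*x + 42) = (x^2 - 3*x - 40)/(x^2 + 7*x + 6)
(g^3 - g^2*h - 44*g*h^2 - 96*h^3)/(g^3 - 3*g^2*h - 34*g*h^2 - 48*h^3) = (g + 4*h)/(g + 2*h)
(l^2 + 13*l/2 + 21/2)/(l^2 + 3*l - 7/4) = 2*(l + 3)/(2*l - 1)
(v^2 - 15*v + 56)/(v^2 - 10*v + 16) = (v - 7)/(v - 2)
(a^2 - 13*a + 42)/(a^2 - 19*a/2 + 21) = 2*(a - 7)/(2*a - 7)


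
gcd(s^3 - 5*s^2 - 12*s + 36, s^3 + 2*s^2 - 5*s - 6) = s^2 + s - 6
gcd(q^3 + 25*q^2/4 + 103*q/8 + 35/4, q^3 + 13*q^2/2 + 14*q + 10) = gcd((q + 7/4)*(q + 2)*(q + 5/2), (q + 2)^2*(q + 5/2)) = q^2 + 9*q/2 + 5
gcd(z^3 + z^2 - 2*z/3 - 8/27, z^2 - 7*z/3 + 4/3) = 1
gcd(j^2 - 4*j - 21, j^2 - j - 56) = 1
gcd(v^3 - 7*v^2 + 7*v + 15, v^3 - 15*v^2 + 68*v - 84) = 1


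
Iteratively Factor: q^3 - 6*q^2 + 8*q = (q - 4)*(q^2 - 2*q) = (q - 4)*(q - 2)*(q)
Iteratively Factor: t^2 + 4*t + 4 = (t + 2)*(t + 2)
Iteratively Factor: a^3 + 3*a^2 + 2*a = (a + 1)*(a^2 + 2*a) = (a + 1)*(a + 2)*(a)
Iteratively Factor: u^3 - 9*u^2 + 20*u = (u - 4)*(u^2 - 5*u) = (u - 5)*(u - 4)*(u)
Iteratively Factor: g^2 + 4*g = (g + 4)*(g)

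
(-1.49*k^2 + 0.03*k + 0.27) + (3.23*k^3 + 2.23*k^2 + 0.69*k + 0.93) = 3.23*k^3 + 0.74*k^2 + 0.72*k + 1.2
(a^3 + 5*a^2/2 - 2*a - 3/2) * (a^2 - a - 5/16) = a^5 + 3*a^4/2 - 77*a^3/16 - 9*a^2/32 + 17*a/8 + 15/32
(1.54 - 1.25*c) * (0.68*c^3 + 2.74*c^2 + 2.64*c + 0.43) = -0.85*c^4 - 2.3778*c^3 + 0.9196*c^2 + 3.5281*c + 0.6622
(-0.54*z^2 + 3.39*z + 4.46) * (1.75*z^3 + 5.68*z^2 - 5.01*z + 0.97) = -0.945*z^5 + 2.8653*z^4 + 29.7656*z^3 + 7.8251*z^2 - 19.0563*z + 4.3262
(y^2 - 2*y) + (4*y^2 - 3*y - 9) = 5*y^2 - 5*y - 9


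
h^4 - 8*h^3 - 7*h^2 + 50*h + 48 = (h - 8)*(h - 3)*(h + 1)*(h + 2)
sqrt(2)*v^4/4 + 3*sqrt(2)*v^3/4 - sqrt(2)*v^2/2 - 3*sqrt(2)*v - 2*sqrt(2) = (v/2 + 1)*(v - 2)*(v + 1)*(sqrt(2)*v/2 + sqrt(2))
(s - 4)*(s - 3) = s^2 - 7*s + 12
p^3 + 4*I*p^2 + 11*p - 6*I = (p - I)^2*(p + 6*I)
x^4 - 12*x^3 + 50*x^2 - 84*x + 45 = (x - 5)*(x - 3)^2*(x - 1)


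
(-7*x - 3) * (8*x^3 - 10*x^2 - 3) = -56*x^4 + 46*x^3 + 30*x^2 + 21*x + 9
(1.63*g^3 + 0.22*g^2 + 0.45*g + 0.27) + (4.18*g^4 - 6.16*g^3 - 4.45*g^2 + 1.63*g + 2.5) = 4.18*g^4 - 4.53*g^3 - 4.23*g^2 + 2.08*g + 2.77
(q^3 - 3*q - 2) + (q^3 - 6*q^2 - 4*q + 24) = 2*q^3 - 6*q^2 - 7*q + 22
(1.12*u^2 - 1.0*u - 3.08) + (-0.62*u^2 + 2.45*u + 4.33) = 0.5*u^2 + 1.45*u + 1.25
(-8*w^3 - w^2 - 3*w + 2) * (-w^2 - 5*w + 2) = 8*w^5 + 41*w^4 - 8*w^3 + 11*w^2 - 16*w + 4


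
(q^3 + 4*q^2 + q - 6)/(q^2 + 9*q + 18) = (q^2 + q - 2)/(q + 6)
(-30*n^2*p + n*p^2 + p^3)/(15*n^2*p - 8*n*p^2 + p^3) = (6*n + p)/(-3*n + p)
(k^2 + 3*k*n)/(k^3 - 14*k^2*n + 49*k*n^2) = (k + 3*n)/(k^2 - 14*k*n + 49*n^2)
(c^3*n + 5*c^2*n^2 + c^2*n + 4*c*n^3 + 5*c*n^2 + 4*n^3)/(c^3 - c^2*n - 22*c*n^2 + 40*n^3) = n*(c^3 + 5*c^2*n + c^2 + 4*c*n^2 + 5*c*n + 4*n^2)/(c^3 - c^2*n - 22*c*n^2 + 40*n^3)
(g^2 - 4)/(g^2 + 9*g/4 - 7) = 4*(g^2 - 4)/(4*g^2 + 9*g - 28)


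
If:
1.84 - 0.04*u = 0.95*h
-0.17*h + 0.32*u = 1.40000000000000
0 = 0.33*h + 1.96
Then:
No Solution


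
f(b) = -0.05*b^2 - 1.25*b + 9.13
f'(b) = -0.1*b - 1.25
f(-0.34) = 9.55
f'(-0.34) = -1.22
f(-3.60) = 12.98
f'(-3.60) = -0.89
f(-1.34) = 10.72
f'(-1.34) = -1.12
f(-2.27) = 11.71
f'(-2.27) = -1.02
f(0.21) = 8.87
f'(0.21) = -1.27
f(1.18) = 7.59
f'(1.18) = -1.37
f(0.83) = 8.06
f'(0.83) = -1.33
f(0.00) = 9.13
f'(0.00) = -1.25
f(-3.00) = 12.43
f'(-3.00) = -0.95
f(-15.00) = 16.63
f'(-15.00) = 0.25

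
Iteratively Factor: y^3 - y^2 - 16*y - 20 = (y + 2)*(y^2 - 3*y - 10) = (y + 2)^2*(y - 5)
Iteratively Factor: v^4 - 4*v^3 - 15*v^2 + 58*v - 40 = (v - 2)*(v^3 - 2*v^2 - 19*v + 20) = (v - 2)*(v - 1)*(v^2 - v - 20) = (v - 5)*(v - 2)*(v - 1)*(v + 4)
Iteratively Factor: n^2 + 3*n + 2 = (n + 1)*(n + 2)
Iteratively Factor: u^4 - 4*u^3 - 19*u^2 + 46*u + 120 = (u - 5)*(u^3 + u^2 - 14*u - 24) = (u - 5)*(u - 4)*(u^2 + 5*u + 6) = (u - 5)*(u - 4)*(u + 3)*(u + 2)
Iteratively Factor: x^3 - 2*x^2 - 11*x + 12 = (x + 3)*(x^2 - 5*x + 4) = (x - 1)*(x + 3)*(x - 4)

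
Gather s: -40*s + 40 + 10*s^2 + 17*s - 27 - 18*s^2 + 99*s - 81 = -8*s^2 + 76*s - 68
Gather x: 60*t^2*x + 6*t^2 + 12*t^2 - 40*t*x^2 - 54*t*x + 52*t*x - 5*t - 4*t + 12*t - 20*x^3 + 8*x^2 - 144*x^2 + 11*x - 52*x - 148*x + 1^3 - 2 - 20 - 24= 18*t^2 + 3*t - 20*x^3 + x^2*(-40*t - 136) + x*(60*t^2 - 2*t - 189) - 45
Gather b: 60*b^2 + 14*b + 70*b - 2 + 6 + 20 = 60*b^2 + 84*b + 24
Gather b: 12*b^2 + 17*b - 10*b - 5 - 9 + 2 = 12*b^2 + 7*b - 12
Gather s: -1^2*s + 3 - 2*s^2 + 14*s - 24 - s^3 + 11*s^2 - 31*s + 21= -s^3 + 9*s^2 - 18*s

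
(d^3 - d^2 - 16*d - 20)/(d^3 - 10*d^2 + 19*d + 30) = (d^2 + 4*d + 4)/(d^2 - 5*d - 6)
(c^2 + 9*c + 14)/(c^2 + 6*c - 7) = (c + 2)/(c - 1)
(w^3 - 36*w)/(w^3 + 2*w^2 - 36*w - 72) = w/(w + 2)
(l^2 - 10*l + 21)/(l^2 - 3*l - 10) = (-l^2 + 10*l - 21)/(-l^2 + 3*l + 10)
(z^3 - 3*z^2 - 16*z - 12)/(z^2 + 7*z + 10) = (z^2 - 5*z - 6)/(z + 5)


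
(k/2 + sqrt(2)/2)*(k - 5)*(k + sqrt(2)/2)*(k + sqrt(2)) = k^4/2 - 5*k^3/2 + 5*sqrt(2)*k^3/4 - 25*sqrt(2)*k^2/4 + 2*k^2 - 10*k + sqrt(2)*k/2 - 5*sqrt(2)/2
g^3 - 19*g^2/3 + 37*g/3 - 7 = (g - 3)*(g - 7/3)*(g - 1)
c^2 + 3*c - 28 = (c - 4)*(c + 7)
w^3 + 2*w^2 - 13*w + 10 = (w - 2)*(w - 1)*(w + 5)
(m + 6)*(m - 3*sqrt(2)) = m^2 - 3*sqrt(2)*m + 6*m - 18*sqrt(2)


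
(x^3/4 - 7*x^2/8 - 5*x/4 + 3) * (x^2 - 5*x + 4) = x^5/4 - 17*x^4/8 + 33*x^3/8 + 23*x^2/4 - 20*x + 12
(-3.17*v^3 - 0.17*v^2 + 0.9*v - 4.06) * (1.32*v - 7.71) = -4.1844*v^4 + 24.2163*v^3 + 2.4987*v^2 - 12.2982*v + 31.3026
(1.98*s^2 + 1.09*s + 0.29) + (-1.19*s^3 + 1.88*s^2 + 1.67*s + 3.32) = -1.19*s^3 + 3.86*s^2 + 2.76*s + 3.61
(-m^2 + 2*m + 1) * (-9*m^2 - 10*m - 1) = 9*m^4 - 8*m^3 - 28*m^2 - 12*m - 1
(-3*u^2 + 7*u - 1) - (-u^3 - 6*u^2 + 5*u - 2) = u^3 + 3*u^2 + 2*u + 1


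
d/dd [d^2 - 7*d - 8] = 2*d - 7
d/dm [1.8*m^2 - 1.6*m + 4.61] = 3.6*m - 1.6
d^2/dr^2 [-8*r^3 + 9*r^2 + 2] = 18 - 48*r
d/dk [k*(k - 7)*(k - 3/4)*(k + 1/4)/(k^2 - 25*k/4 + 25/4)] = (128*k^5 - 1680*k^4 + 7600*k^3 - 10409*k^2 + 2650*k + 525)/(4*(16*k^4 - 200*k^3 + 825*k^2 - 1250*k + 625))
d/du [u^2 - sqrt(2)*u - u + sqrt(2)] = 2*u - sqrt(2) - 1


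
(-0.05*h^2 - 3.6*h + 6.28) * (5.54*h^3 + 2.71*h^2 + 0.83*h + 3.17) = -0.277*h^5 - 20.0795*h^4 + 24.9937*h^3 + 13.8723*h^2 - 6.1996*h + 19.9076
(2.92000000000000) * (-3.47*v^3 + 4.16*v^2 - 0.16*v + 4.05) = -10.1324*v^3 + 12.1472*v^2 - 0.4672*v + 11.826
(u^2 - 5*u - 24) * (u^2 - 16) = u^4 - 5*u^3 - 40*u^2 + 80*u + 384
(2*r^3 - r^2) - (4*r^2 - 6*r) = 2*r^3 - 5*r^2 + 6*r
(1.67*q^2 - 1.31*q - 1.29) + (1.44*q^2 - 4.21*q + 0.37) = 3.11*q^2 - 5.52*q - 0.92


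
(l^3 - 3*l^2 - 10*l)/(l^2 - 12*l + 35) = l*(l + 2)/(l - 7)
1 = 1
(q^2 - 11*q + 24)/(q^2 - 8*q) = (q - 3)/q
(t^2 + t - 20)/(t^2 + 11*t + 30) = (t - 4)/(t + 6)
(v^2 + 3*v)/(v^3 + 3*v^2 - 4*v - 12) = v/(v^2 - 4)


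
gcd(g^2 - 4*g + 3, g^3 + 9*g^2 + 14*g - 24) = g - 1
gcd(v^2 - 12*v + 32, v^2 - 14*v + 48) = v - 8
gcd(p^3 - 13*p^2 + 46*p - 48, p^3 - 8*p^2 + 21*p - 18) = p^2 - 5*p + 6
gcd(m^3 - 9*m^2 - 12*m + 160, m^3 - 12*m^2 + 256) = m^2 - 4*m - 32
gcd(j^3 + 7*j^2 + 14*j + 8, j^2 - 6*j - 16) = j + 2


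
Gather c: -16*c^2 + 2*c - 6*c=-16*c^2 - 4*c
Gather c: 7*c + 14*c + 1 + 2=21*c + 3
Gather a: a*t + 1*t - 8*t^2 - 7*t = a*t - 8*t^2 - 6*t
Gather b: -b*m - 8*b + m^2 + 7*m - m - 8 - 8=b*(-m - 8) + m^2 + 6*m - 16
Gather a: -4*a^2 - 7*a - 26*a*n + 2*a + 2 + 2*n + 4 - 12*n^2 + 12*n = -4*a^2 + a*(-26*n - 5) - 12*n^2 + 14*n + 6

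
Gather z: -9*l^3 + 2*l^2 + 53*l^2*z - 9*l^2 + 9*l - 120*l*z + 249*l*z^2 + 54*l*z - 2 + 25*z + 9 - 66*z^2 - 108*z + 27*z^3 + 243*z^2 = -9*l^3 - 7*l^2 + 9*l + 27*z^3 + z^2*(249*l + 177) + z*(53*l^2 - 66*l - 83) + 7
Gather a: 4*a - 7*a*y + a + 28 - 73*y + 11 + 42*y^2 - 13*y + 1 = a*(5 - 7*y) + 42*y^2 - 86*y + 40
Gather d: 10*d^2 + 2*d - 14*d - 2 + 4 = 10*d^2 - 12*d + 2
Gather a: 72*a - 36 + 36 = 72*a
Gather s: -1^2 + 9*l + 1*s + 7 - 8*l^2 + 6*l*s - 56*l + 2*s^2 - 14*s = -8*l^2 - 47*l + 2*s^2 + s*(6*l - 13) + 6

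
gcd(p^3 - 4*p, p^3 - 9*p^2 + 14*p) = p^2 - 2*p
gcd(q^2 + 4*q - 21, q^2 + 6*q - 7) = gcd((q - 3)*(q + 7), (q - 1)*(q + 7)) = q + 7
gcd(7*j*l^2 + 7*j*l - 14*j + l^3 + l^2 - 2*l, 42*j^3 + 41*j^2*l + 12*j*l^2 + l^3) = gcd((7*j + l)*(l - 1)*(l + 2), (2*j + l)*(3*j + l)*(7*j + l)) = 7*j + l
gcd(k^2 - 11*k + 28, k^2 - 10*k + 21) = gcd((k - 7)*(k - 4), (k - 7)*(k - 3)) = k - 7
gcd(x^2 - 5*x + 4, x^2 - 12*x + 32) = x - 4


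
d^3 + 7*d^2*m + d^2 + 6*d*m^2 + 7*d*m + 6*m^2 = (d + 1)*(d + m)*(d + 6*m)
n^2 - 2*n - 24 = (n - 6)*(n + 4)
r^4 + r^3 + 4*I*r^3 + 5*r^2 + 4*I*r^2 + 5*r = r*(r + 1)*(r - I)*(r + 5*I)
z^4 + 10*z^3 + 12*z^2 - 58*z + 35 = (z - 1)^2*(z + 5)*(z + 7)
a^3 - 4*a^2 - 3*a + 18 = (a - 3)^2*(a + 2)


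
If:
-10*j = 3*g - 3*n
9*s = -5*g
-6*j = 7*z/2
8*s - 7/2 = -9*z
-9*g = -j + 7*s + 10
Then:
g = -19881/10496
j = 1673/5248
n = -26183/31488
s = 11045/10496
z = -717/1312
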